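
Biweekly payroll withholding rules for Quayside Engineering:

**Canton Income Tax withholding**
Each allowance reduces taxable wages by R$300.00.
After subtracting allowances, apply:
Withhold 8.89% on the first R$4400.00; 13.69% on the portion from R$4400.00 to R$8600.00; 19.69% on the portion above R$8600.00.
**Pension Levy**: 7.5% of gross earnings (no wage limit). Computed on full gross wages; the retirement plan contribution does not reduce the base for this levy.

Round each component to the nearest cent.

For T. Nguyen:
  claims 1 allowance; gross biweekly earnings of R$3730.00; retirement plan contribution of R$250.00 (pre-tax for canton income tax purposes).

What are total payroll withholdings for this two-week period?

Canton Income Tax: taxable = R$3730.00 − R$250.00 − 1×R$300.00 = R$3180.00
  8.89% × R$3180.00 = R$282.70
Pension Levy: 7.5% × R$3730.00 = R$279.75
Total: R$282.70 + R$279.75 = R$562.45

R$562.45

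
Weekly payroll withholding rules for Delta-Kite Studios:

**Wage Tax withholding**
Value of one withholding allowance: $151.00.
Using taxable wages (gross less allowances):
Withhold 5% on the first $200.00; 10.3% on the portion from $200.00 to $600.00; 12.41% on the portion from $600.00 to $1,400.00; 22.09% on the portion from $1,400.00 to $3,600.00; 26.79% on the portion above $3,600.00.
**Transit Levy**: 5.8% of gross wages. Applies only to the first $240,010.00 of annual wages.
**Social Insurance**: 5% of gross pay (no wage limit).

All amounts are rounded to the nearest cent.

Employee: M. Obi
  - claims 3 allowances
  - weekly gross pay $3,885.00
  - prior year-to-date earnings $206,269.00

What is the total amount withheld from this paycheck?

$1,018.93

Wage Tax: taxable = $3,885.00 − 3×$151.00 = $3,432.00
  $150.48 + 22.09% × ($3,432.00 − $1,400.00) = $150.48 + 22.09% × $2,032.00 = $599.35
Transit Levy: 5.8% × $3,885.00 = $225.33
Social Insurance: 5% × $3,885.00 = $194.25
Total: $599.35 + $225.33 + $194.25 = $1,018.93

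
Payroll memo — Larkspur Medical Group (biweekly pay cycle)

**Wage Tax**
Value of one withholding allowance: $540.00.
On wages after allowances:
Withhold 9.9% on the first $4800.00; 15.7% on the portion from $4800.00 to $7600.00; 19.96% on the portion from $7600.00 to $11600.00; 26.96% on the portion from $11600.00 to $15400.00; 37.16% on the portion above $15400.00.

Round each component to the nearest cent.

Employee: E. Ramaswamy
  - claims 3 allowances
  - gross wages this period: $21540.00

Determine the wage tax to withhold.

$4417.31

Wage Tax: taxable = $21540.00 − 3×$540.00 = $19920.00
  $2737.68 + 37.16% × ($19920.00 − $15400.00) = $2737.68 + 37.16% × $4520.00 = $4417.31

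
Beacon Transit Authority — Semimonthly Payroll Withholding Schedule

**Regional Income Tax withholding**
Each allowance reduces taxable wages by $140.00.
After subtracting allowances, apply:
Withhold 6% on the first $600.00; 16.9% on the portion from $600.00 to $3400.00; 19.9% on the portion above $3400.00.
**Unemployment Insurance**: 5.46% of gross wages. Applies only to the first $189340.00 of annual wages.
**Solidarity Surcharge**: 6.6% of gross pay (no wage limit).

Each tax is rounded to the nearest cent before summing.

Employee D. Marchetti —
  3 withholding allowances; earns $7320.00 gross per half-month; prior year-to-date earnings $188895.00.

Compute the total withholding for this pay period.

$1713.12

Regional Income Tax: taxable = $7320.00 − 3×$140.00 = $6900.00
  $509.20 + 19.9% × ($6900.00 − $3400.00) = $509.20 + 19.9% × $3500.00 = $1205.70
Unemployment Insurance: cap $189340.00 − YTD $188895.00 = $445.00 subject; 5.46% × $445.00 = $24.30
Solidarity Surcharge: 6.6% × $7320.00 = $483.12
Total: $1205.70 + $24.30 + $483.12 = $1713.12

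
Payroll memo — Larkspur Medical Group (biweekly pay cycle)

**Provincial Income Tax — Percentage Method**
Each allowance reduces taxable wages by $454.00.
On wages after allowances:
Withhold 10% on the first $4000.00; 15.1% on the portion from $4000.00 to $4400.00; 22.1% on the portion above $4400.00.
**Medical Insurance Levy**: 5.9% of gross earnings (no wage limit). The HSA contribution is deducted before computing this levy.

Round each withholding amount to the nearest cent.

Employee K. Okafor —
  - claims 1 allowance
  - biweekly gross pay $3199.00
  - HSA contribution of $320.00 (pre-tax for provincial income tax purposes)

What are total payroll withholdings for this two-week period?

$412.36

Provincial Income Tax: taxable = $3199.00 − $320.00 − 1×$454.00 = $2425.00
  10% × $2425.00 = $242.50
Medical Insurance Levy: 5.9% × $2879.00 = $169.86
Total: $242.50 + $169.86 = $412.36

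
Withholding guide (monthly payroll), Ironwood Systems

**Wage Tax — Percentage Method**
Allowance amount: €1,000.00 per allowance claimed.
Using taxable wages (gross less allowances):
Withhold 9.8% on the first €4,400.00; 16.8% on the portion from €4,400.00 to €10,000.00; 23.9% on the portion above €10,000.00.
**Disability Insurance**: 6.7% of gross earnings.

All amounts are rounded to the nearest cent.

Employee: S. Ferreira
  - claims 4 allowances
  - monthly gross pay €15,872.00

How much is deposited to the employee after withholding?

€12,989.17

Wage Tax: taxable = €15,872.00 − 4×€1,000.00 = €11,872.00
  €1,372.00 + 23.9% × (€11,872.00 − €10,000.00) = €1,372.00 + 23.9% × €1,872.00 = €1,819.41
Disability Insurance: 6.7% × €15,872.00 = €1,063.42
Total withheld: €1,819.41 + €1,063.42 = €2,882.83
Net pay: €15,872.00 − €2,882.83 = €12,989.17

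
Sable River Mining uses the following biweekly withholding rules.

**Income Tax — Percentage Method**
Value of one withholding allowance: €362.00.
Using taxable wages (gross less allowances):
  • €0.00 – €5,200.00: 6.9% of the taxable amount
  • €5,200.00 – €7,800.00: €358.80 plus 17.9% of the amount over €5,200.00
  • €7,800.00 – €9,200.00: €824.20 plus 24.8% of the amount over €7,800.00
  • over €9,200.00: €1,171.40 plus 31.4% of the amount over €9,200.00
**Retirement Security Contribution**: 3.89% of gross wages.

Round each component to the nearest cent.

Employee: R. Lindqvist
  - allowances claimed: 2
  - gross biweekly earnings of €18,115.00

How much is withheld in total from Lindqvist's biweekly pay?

Income Tax: taxable = €18,115.00 − 2×€362.00 = €17,391.00
  €1,171.40 + 31.4% × (€17,391.00 − €9,200.00) = €1,171.40 + 31.4% × €8,191.00 = €3,743.37
Retirement Security Contribution: 3.89% × €18,115.00 = €704.67
Total: €3,743.37 + €704.67 = €4,448.04

€4,448.04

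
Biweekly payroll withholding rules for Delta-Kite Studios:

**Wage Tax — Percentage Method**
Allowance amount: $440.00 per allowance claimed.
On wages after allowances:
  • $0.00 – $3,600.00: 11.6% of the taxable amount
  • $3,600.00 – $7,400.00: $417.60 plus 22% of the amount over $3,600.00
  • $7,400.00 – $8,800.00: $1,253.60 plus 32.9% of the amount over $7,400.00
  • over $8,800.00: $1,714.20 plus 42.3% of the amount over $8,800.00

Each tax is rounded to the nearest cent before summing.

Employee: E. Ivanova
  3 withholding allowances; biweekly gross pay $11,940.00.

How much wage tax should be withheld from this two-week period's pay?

Wage Tax: taxable = $11,940.00 − 3×$440.00 = $10,620.00
  $1,714.20 + 42.3% × ($10,620.00 − $8,800.00) = $1,714.20 + 42.3% × $1,820.00 = $2,484.06

$2,484.06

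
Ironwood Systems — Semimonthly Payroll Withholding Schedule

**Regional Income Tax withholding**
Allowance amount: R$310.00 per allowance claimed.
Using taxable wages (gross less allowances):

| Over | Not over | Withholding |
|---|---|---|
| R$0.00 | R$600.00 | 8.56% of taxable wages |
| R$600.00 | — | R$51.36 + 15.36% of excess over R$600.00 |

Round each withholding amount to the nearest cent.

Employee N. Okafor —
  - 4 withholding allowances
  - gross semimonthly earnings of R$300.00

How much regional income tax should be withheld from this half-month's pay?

R$0.00

Regional Income Tax: taxable = R$300.00 − 4×R$310.00 = R$-940.00
  Taxable ≤ 0 → R$0.00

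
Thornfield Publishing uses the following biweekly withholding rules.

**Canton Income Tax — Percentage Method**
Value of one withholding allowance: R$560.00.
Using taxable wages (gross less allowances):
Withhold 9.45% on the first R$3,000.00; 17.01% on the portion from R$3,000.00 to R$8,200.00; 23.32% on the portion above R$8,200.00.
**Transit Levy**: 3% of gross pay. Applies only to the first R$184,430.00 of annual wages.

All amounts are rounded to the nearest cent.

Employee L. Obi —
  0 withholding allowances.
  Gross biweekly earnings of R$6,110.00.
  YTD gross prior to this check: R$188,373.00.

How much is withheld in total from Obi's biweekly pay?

R$812.51

Canton Income Tax: taxable = R$6,110.00
  R$283.50 + 17.01% × (R$6,110.00 − R$3,000.00) = R$283.50 + 17.01% × R$3,110.00 = R$812.51
Transit Levy: YTD R$188,373.00 ≥ cap R$184,430.00 → R$0.00
Total: R$812.51 + R$0.00 = R$812.51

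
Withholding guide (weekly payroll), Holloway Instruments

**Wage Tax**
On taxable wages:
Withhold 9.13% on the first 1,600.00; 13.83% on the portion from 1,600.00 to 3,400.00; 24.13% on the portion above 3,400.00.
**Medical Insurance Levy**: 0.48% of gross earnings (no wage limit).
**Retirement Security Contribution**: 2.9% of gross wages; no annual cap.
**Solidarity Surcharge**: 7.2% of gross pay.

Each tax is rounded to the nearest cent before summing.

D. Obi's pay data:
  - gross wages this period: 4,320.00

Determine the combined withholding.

Wage Tax: taxable = 4,320.00
  395.02 + 24.13% × (4,320.00 − 3,400.00) = 395.02 + 24.13% × 920.00 = 617.02
Medical Insurance Levy: 0.48% × 4,320.00 = 20.74
Retirement Security Contribution: 2.9% × 4,320.00 = 125.28
Solidarity Surcharge: 7.2% × 4,320.00 = 311.04
Total: 617.02 + 20.74 + 125.28 + 311.04 = 1,074.08

1,074.08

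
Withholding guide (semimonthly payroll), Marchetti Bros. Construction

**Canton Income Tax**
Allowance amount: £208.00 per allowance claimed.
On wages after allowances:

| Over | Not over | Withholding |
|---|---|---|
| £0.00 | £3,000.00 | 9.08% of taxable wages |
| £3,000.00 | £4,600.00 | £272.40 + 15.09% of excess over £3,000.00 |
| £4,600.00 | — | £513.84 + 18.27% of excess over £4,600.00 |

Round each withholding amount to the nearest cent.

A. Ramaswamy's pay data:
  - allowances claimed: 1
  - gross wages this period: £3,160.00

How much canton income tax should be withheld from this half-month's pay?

£268.04

Canton Income Tax: taxable = £3,160.00 − 1×£208.00 = £2,952.00
  9.08% × £2,952.00 = £268.04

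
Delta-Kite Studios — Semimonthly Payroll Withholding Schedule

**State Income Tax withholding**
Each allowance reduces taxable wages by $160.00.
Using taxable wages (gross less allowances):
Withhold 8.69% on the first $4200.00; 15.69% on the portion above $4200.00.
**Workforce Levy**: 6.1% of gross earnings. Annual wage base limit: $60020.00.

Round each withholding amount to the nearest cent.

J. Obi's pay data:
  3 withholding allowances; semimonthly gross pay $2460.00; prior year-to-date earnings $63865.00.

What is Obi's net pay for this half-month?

$2287.94

State Income Tax: taxable = $2460.00 − 3×$160.00 = $1980.00
  8.69% × $1980.00 = $172.06
Workforce Levy: YTD $63865.00 ≥ cap $60020.00 → $0.00
Total withheld: $172.06 + $0.00 = $172.06
Net pay: $2460.00 − $172.06 = $2287.94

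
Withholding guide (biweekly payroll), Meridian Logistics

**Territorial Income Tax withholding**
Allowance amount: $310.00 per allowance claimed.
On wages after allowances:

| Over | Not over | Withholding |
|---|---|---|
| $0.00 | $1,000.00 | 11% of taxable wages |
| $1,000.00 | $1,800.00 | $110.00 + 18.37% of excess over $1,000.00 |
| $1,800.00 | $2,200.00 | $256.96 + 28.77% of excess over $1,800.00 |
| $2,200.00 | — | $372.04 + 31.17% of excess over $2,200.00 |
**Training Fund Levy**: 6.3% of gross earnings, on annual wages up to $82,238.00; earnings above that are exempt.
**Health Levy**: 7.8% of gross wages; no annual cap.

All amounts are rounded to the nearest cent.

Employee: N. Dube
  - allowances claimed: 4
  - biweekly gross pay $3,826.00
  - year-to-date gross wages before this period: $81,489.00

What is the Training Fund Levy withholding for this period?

Training Fund Levy: cap $82,238.00 − YTD $81,489.00 = $749.00 subject; 6.3% × $749.00 = $47.19

$47.19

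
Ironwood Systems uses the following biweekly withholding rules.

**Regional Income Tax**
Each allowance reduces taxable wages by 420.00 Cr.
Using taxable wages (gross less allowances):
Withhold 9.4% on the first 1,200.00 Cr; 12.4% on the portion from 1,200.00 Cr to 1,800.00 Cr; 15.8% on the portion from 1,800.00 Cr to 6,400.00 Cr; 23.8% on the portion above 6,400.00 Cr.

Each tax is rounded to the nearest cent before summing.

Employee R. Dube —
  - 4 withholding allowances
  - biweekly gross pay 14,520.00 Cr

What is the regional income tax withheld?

2,446.72 Cr

Regional Income Tax: taxable = 14,520.00 Cr − 4×420.00 Cr = 12,840.00 Cr
  914.00 Cr + 23.8% × (12,840.00 Cr − 6,400.00 Cr) = 914.00 Cr + 23.8% × 6,440.00 Cr = 2,446.72 Cr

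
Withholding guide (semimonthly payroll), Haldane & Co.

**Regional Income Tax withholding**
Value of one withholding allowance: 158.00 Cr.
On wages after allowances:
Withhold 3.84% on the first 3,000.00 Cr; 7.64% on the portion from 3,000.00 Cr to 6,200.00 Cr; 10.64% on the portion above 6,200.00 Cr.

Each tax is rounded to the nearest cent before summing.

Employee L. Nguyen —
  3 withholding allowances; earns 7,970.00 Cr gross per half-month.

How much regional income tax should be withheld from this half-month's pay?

Regional Income Tax: taxable = 7,970.00 Cr − 3×158.00 Cr = 7,496.00 Cr
  359.68 Cr + 10.64% × (7,496.00 Cr − 6,200.00 Cr) = 359.68 Cr + 10.64% × 1,296.00 Cr = 497.57 Cr

497.57 Cr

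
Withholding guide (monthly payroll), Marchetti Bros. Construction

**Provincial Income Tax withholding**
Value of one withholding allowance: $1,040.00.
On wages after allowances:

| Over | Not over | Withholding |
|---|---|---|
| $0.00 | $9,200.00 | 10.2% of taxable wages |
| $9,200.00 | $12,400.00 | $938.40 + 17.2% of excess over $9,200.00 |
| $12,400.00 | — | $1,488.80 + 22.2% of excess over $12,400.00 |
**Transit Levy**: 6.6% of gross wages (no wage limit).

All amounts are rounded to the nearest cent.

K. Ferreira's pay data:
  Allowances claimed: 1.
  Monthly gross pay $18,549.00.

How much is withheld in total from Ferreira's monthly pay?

$3,847.23

Provincial Income Tax: taxable = $18,549.00 − 1×$1,040.00 = $17,509.00
  $1,488.80 + 22.2% × ($17,509.00 − $12,400.00) = $1,488.80 + 22.2% × $5,109.00 = $2,623.00
Transit Levy: 6.6% × $18,549.00 = $1,224.23
Total: $2,623.00 + $1,224.23 = $3,847.23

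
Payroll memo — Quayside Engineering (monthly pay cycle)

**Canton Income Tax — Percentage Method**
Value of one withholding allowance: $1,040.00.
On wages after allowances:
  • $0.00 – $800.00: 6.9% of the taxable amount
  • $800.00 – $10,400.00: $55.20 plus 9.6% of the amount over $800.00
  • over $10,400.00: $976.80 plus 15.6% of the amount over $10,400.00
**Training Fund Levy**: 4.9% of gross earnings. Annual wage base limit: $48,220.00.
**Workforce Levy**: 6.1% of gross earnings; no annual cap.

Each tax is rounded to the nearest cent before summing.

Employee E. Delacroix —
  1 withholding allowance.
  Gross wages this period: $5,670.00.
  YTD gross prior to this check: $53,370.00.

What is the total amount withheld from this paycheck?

$768.75

Canton Income Tax: taxable = $5,670.00 − 1×$1,040.00 = $4,630.00
  $55.20 + 9.6% × ($4,630.00 − $800.00) = $55.20 + 9.6% × $3,830.00 = $422.88
Training Fund Levy: YTD $53,370.00 ≥ cap $48,220.00 → $0.00
Workforce Levy: 6.1% × $5,670.00 = $345.87
Total: $422.88 + $0.00 + $345.87 = $768.75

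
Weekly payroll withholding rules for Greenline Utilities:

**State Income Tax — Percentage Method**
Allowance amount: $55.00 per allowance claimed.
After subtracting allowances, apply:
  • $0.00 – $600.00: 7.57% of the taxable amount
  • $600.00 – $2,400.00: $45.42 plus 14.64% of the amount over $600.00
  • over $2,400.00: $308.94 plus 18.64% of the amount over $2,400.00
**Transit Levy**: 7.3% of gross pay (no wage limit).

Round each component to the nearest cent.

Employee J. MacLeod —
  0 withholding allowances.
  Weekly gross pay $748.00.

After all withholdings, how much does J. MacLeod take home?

$626.31

State Income Tax: taxable = $748.00
  $45.42 + 14.64% × ($748.00 − $600.00) = $45.42 + 14.64% × $148.00 = $67.09
Transit Levy: 7.3% × $748.00 = $54.60
Total withheld: $67.09 + $54.60 = $121.69
Net pay: $748.00 − $121.69 = $626.31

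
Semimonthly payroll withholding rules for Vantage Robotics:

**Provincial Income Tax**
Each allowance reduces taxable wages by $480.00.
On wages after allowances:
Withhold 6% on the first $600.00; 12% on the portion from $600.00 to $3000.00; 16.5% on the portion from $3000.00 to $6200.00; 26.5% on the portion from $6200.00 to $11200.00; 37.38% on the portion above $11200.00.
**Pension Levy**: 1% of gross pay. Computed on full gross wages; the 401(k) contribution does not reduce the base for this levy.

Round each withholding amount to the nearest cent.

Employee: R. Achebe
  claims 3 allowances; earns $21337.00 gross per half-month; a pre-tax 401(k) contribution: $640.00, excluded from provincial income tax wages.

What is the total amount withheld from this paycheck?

$5402.08

Provincial Income Tax: taxable = $21337.00 − $640.00 − 3×$480.00 = $19257.00
  $2177.00 + 37.38% × ($19257.00 − $11200.00) = $2177.00 + 37.38% × $8057.00 = $5188.71
Pension Levy: 1% × $21337.00 = $213.37
Total: $5188.71 + $213.37 = $5402.08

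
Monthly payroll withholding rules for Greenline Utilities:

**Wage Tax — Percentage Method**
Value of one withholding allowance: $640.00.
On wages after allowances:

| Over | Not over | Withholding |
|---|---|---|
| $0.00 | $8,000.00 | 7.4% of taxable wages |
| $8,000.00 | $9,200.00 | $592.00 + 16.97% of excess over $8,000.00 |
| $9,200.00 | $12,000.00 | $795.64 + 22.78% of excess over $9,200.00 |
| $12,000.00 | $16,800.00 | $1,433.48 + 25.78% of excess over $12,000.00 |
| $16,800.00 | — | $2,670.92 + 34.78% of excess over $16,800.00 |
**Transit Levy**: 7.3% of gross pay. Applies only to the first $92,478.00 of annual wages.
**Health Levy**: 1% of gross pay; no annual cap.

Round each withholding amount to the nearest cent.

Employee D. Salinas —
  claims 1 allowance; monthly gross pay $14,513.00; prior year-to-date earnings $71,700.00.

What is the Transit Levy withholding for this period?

$1,059.45

Transit Levy: 7.3% × $14,513.00 = $1,059.45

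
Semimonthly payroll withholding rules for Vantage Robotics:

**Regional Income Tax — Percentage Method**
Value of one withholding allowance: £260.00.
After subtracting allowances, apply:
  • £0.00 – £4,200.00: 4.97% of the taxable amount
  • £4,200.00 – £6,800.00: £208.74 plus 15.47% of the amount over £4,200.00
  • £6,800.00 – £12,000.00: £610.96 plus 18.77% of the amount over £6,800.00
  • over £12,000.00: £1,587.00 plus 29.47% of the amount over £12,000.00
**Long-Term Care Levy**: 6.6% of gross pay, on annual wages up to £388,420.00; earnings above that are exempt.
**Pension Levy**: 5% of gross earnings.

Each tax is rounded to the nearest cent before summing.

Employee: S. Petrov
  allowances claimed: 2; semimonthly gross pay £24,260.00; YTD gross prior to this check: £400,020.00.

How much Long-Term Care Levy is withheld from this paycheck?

Long-Term Care Levy: YTD £400,020.00 ≥ cap £388,420.00 → £0.00

£0.00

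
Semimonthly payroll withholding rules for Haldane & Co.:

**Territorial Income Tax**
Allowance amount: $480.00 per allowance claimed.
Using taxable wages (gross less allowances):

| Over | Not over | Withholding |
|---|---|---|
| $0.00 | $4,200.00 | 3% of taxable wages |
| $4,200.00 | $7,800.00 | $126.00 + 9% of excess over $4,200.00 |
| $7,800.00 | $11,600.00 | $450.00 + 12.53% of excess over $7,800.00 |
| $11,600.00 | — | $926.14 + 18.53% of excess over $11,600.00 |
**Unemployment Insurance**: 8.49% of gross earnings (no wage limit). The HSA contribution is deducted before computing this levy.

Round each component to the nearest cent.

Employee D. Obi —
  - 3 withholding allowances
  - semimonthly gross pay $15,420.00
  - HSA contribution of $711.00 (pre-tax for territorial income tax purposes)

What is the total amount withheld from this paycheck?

$2,484.20

Territorial Income Tax: taxable = $15,420.00 − $711.00 − 3×$480.00 = $13,269.00
  $926.14 + 18.53% × ($13,269.00 − $11,600.00) = $926.14 + 18.53% × $1,669.00 = $1,235.41
Unemployment Insurance: 8.49% × $14,709.00 = $1,248.79
Total: $1,235.41 + $1,248.79 = $2,484.20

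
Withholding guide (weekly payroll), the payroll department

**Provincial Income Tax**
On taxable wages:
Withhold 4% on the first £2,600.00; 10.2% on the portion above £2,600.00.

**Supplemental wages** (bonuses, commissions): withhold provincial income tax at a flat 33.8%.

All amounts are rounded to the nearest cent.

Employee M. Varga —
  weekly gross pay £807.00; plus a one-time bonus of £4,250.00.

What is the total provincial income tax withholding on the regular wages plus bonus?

£1,468.78

Provincial Income Tax: taxable = £807.00
  4% × £807.00 = £32.28
Supplemental (33.8% flat on bonus): 33.8% × £4,250.00 = £1,436.50
Total provincial income tax: £32.28 + £1,436.50 = £1,468.78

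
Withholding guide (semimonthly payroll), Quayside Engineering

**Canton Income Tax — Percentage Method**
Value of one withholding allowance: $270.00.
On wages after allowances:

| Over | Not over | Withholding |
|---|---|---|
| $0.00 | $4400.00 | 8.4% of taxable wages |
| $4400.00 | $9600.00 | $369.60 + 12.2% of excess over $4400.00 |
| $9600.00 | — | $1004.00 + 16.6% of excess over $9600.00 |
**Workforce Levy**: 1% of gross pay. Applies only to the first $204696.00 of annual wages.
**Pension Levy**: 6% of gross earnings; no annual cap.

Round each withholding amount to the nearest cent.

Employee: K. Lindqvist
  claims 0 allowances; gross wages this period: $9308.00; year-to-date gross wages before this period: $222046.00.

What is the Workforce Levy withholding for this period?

$0.00

Workforce Levy: YTD $222046.00 ≥ cap $204696.00 → $0.00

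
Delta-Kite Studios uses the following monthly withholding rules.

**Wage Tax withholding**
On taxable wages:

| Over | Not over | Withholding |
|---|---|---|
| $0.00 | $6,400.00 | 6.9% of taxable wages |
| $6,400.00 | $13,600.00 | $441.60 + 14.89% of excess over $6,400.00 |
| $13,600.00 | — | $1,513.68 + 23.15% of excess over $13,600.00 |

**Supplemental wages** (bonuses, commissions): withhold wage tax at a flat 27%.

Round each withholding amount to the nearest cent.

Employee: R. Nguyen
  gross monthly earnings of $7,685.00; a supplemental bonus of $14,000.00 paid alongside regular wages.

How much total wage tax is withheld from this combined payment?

$4,412.94

Wage Tax: taxable = $7,685.00
  $441.60 + 14.89% × ($7,685.00 − $6,400.00) = $441.60 + 14.89% × $1,285.00 = $632.94
Supplemental (27% flat on bonus): 27% × $14,000.00 = $3,780.00
Total wage tax: $632.94 + $3,780.00 = $4,412.94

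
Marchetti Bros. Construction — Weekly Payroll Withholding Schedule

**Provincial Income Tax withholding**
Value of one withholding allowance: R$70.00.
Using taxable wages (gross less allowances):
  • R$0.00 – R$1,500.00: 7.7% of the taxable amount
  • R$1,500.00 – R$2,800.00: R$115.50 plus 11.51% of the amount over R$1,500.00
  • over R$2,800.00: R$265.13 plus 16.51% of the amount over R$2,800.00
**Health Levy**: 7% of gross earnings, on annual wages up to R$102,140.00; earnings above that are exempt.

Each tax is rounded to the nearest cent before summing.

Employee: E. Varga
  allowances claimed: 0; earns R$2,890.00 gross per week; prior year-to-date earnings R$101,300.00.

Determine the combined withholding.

Provincial Income Tax: taxable = R$2,890.00
  R$265.13 + 16.51% × (R$2,890.00 − R$2,800.00) = R$265.13 + 16.51% × R$90.00 = R$279.99
Health Levy: cap R$102,140.00 − YTD R$101,300.00 = R$840.00 subject; 7% × R$840.00 = R$58.80
Total: R$279.99 + R$58.80 = R$338.79

R$338.79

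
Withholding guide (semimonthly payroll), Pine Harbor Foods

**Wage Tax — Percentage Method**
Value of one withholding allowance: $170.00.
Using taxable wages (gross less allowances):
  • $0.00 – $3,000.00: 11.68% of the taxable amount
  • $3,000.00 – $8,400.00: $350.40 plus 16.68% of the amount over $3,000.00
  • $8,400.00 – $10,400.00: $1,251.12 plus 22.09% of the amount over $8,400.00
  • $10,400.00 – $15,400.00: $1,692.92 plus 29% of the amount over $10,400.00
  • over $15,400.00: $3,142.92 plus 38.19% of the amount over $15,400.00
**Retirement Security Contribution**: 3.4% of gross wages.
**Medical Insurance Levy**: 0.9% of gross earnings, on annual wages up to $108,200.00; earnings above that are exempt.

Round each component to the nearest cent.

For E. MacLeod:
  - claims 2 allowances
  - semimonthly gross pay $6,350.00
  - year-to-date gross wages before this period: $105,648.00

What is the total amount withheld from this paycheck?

Wage Tax: taxable = $6,350.00 − 2×$170.00 = $6,010.00
  $350.40 + 16.68% × ($6,010.00 − $3,000.00) = $350.40 + 16.68% × $3,010.00 = $852.47
Retirement Security Contribution: 3.4% × $6,350.00 = $215.90
Medical Insurance Levy: cap $108,200.00 − YTD $105,648.00 = $2,552.00 subject; 0.9% × $2,552.00 = $22.97
Total: $852.47 + $215.90 + $22.97 = $1,091.34

$1,091.34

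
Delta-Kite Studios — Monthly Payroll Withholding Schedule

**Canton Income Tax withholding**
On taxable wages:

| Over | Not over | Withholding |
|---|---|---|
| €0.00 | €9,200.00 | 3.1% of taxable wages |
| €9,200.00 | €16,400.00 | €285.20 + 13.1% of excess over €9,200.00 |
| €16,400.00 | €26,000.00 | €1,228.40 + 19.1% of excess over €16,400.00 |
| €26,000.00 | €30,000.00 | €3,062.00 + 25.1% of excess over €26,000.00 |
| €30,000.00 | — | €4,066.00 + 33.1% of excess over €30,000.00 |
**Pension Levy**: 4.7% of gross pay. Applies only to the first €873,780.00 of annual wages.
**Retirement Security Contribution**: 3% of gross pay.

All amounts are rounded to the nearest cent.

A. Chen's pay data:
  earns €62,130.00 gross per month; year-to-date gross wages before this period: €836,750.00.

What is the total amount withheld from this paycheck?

Canton Income Tax: taxable = €62,130.00
  €4,066.00 + 33.1% × (€62,130.00 − €30,000.00) = €4,066.00 + 33.1% × €32,130.00 = €14,701.03
Pension Levy: cap €873,780.00 − YTD €836,750.00 = €37,030.00 subject; 4.7% × €37,030.00 = €1,740.41
Retirement Security Contribution: 3% × €62,130.00 = €1,863.90
Total: €14,701.03 + €1,740.41 + €1,863.90 = €18,305.34

€18,305.34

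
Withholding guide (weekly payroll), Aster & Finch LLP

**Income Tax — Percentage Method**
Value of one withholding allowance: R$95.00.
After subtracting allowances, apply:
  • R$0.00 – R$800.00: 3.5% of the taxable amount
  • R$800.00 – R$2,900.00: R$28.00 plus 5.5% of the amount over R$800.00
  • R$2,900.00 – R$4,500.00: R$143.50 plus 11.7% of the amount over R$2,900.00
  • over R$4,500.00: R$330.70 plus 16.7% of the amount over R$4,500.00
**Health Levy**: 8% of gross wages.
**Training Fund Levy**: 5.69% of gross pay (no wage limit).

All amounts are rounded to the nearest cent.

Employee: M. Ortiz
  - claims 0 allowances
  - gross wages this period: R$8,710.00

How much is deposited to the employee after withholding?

R$6,483.83

Income Tax: taxable = R$8,710.00
  R$330.70 + 16.7% × (R$8,710.00 − R$4,500.00) = R$330.70 + 16.7% × R$4,210.00 = R$1,033.77
Health Levy: 8% × R$8,710.00 = R$696.80
Training Fund Levy: 5.69% × R$8,710.00 = R$495.60
Total withheld: R$1,033.77 + R$696.80 + R$495.60 = R$2,226.17
Net pay: R$8,710.00 − R$2,226.17 = R$6,483.83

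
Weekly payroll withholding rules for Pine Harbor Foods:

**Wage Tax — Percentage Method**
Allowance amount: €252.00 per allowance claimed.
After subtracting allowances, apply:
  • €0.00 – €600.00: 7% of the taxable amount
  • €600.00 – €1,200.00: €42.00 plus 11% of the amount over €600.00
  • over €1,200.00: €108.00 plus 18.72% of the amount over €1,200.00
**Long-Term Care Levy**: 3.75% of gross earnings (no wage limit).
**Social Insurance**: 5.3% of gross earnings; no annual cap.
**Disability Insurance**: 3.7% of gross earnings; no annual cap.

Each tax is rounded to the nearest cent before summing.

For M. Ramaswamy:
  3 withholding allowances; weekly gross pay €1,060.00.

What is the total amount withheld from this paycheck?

Wage Tax: taxable = €1,060.00 − 3×€252.00 = €304.00
  7% × €304.00 = €21.28
Long-Term Care Levy: 3.75% × €1,060.00 = €39.75
Social Insurance: 5.3% × €1,060.00 = €56.18
Disability Insurance: 3.7% × €1,060.00 = €39.22
Total: €21.28 + €39.75 + €56.18 + €39.22 = €156.43

€156.43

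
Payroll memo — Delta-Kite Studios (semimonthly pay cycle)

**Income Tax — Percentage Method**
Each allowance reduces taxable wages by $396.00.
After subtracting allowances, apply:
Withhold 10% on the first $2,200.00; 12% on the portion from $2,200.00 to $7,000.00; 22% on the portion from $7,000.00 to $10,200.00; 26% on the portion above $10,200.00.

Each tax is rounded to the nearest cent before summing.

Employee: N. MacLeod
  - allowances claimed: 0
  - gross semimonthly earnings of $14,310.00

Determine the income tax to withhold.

Income Tax: taxable = $14,310.00
  $1,500.00 + 26% × ($14,310.00 − $10,200.00) = $1,500.00 + 26% × $4,110.00 = $2,568.60

$2,568.60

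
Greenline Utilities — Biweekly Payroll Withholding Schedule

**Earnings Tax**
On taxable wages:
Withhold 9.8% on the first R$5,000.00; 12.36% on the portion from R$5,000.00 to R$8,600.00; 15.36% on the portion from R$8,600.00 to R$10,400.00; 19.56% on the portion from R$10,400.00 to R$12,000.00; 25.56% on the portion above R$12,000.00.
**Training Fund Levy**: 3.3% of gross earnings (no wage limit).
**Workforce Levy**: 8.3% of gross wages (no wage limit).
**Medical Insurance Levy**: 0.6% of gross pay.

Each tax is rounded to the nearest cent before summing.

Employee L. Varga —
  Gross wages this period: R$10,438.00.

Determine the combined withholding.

R$2,492.30

Earnings Tax: taxable = R$10,438.00
  R$1,211.44 + 19.56% × (R$10,438.00 − R$10,400.00) = R$1,211.44 + 19.56% × R$38.00 = R$1,218.87
Training Fund Levy: 3.3% × R$10,438.00 = R$344.45
Workforce Levy: 8.3% × R$10,438.00 = R$866.35
Medical Insurance Levy: 0.6% × R$10,438.00 = R$62.63
Total: R$1,218.87 + R$344.45 + R$866.35 + R$62.63 = R$2,492.30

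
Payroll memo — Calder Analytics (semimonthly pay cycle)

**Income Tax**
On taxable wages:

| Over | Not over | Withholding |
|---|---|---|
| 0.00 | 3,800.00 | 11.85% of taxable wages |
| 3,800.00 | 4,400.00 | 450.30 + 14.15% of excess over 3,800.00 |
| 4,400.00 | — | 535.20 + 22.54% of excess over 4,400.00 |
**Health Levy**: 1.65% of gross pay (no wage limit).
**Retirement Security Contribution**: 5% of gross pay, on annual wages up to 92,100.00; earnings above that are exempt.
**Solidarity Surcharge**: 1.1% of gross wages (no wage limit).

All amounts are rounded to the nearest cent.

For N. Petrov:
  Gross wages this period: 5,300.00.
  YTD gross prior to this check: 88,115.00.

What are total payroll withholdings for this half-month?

1,083.06

Income Tax: taxable = 5,300.00
  535.20 + 22.54% × (5,300.00 − 4,400.00) = 535.20 + 22.54% × 900.00 = 738.06
Health Levy: 1.65% × 5,300.00 = 87.45
Retirement Security Contribution: cap 92,100.00 − YTD 88,115.00 = 3,985.00 subject; 5% × 3,985.00 = 199.25
Solidarity Surcharge: 1.1% × 5,300.00 = 58.30
Total: 738.06 + 87.45 + 199.25 + 58.30 = 1,083.06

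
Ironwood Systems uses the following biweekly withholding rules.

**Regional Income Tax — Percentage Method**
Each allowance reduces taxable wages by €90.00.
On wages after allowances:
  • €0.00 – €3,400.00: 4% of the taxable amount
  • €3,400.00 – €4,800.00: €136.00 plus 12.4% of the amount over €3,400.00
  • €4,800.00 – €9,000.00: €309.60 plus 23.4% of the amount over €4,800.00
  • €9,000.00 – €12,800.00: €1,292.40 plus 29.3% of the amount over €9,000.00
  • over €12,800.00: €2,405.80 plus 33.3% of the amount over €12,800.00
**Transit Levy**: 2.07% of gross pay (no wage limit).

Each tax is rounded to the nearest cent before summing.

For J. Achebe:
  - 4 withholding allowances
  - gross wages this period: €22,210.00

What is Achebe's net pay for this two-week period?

Regional Income Tax: taxable = €22,210.00 − 4×€90.00 = €21,850.00
  €2,405.80 + 33.3% × (€21,850.00 − €12,800.00) = €2,405.80 + 33.3% × €9,050.00 = €5,419.45
Transit Levy: 2.07% × €22,210.00 = €459.75
Total withheld: €5,419.45 + €459.75 = €5,879.20
Net pay: €22,210.00 − €5,879.20 = €16,330.80

€16,330.80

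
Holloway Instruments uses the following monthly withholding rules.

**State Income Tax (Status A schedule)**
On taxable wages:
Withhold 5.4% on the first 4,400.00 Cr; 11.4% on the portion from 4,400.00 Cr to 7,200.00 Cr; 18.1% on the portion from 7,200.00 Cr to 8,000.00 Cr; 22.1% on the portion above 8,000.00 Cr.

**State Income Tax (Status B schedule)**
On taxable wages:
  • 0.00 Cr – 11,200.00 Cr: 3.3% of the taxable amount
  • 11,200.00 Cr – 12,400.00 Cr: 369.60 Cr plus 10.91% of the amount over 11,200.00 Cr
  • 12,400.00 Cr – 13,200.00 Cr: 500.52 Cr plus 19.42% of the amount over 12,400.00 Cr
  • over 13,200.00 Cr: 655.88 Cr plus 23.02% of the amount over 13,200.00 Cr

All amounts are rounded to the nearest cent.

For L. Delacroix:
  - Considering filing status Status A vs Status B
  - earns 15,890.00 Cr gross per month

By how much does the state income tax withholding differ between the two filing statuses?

State Income Tax (Status A): taxable = 15,890.00 Cr
  701.60 Cr + 22.1% × (15,890.00 Cr − 8,000.00 Cr) = 701.60 Cr + 22.1% × 7,890.00 Cr = 2,445.29 Cr
State Income Tax (Status B): taxable = 15,890.00 Cr
  655.88 Cr + 23.02% × (15,890.00 Cr − 13,200.00 Cr) = 655.88 Cr + 23.02% × 2,690.00 Cr = 1,275.12 Cr
Difference: |2,445.29 Cr − 1,275.12 Cr| = 1,170.17 Cr (higher under Status A)

1,170.17 Cr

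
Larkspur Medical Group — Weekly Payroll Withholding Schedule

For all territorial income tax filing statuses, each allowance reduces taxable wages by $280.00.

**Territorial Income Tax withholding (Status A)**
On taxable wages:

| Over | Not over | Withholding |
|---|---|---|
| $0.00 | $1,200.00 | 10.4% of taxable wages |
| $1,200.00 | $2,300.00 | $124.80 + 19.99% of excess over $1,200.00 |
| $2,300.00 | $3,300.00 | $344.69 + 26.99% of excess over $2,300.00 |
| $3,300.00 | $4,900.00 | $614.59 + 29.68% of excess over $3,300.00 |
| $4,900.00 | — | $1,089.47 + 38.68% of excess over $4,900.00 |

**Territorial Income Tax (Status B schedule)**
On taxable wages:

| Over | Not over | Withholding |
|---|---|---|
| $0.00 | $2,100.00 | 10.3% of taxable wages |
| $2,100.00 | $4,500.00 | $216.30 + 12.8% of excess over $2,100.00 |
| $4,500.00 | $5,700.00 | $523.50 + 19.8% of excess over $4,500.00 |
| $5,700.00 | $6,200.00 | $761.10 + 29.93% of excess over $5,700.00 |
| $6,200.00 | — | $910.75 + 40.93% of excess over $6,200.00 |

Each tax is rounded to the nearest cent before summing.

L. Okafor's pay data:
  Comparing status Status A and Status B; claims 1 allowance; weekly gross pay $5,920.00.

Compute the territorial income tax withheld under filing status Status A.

$1,375.70

Territorial Income Tax (Status A): taxable = $5,920.00 − 1×$280.00 = $5,640.00
  $1,089.47 + 38.68% × ($5,640.00 − $4,900.00) = $1,089.47 + 38.68% × $740.00 = $1,375.70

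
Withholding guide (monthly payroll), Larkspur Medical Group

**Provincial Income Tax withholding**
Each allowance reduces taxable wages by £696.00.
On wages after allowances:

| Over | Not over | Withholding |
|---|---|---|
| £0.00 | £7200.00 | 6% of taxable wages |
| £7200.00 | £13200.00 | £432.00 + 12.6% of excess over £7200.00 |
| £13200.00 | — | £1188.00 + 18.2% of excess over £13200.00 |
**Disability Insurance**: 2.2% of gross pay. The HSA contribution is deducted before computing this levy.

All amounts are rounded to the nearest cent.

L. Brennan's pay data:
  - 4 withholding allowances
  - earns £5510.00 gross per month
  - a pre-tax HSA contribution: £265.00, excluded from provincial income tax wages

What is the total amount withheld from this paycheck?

£263.05

Provincial Income Tax: taxable = £5510.00 − £265.00 − 4×£696.00 = £2461.00
  6% × £2461.00 = £147.66
Disability Insurance: 2.2% × £5245.00 = £115.39
Total: £147.66 + £115.39 = £263.05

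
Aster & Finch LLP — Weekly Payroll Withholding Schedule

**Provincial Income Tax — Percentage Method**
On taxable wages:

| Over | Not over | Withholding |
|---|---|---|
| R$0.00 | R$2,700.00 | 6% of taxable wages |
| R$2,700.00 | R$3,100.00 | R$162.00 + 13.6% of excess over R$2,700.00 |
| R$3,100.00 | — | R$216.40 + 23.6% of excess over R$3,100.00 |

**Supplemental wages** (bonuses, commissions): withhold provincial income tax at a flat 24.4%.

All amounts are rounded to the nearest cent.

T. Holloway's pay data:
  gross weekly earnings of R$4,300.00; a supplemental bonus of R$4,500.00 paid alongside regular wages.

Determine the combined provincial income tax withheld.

R$1,597.60

Provincial Income Tax: taxable = R$4,300.00
  R$216.40 + 23.6% × (R$4,300.00 − R$3,100.00) = R$216.40 + 23.6% × R$1,200.00 = R$499.60
Supplemental (24.4% flat on bonus): 24.4% × R$4,500.00 = R$1,098.00
Total provincial income tax: R$499.60 + R$1,098.00 = R$1,597.60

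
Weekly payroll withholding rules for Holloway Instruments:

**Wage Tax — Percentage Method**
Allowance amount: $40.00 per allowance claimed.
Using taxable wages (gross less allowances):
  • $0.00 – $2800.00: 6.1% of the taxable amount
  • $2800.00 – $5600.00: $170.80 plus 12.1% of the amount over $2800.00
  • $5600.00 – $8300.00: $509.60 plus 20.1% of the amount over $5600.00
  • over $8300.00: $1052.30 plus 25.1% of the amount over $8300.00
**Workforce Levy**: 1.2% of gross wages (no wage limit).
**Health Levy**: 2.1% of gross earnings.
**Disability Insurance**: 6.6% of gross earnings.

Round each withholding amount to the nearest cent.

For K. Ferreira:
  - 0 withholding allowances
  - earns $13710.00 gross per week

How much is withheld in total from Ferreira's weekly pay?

$3767.50

Wage Tax: taxable = $13710.00
  $1052.30 + 25.1% × ($13710.00 − $8300.00) = $1052.30 + 25.1% × $5410.00 = $2410.21
Workforce Levy: 1.2% × $13710.00 = $164.52
Health Levy: 2.1% × $13710.00 = $287.91
Disability Insurance: 6.6% × $13710.00 = $904.86
Total: $2410.21 + $164.52 + $287.91 + $904.86 = $3767.50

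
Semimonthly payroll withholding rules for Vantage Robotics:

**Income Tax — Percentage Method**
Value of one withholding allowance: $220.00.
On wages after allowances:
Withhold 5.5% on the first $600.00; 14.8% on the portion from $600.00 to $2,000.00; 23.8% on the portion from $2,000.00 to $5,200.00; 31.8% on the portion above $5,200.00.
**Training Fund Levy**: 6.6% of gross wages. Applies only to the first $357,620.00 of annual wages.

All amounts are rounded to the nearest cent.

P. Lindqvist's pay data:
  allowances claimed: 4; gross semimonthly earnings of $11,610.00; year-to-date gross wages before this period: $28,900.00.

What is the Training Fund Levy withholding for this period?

Training Fund Levy: 6.6% × $11,610.00 = $766.26

$766.26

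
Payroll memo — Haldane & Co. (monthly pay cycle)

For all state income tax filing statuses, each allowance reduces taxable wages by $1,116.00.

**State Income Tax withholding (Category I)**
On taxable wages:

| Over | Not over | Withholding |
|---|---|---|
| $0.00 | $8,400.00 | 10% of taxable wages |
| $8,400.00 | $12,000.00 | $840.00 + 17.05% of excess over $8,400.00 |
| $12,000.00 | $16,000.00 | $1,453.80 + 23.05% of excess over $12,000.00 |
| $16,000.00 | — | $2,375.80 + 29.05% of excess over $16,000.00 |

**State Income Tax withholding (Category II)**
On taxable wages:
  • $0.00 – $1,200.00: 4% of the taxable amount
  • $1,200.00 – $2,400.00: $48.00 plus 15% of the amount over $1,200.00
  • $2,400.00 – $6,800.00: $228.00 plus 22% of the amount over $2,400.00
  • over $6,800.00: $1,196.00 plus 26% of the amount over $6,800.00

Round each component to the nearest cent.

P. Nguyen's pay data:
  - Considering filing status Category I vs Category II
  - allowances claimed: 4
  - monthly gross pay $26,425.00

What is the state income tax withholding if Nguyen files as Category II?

$5,137.86

State Income Tax (Category II): taxable = $26,425.00 − 4×$1,116.00 = $21,961.00
  $1,196.00 + 26% × ($21,961.00 − $6,800.00) = $1,196.00 + 26% × $15,161.00 = $5,137.86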